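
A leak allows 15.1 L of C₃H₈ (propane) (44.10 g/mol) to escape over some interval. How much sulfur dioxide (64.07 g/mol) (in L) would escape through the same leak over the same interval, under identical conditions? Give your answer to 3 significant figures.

12.5 L

By Graham's law, rate_SO₂/rate_C₃H₈ = √(M_C₃H₈/M_SO₂) = √(44.10/64.07) = √0.6883 = 0.8296.
So the volume for SO₂ is 15.1 × 0.8296 = 12.5 L.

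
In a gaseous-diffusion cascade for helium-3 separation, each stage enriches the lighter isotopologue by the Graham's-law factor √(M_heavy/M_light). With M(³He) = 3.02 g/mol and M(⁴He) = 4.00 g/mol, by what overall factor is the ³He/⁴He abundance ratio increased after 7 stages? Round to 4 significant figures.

After 7 stages the ratio has grown by (√(4.00/3.02))^7 = (4.00/3.02)^(7/2).
= 1.32450^(7/2) = 2.674.

2.674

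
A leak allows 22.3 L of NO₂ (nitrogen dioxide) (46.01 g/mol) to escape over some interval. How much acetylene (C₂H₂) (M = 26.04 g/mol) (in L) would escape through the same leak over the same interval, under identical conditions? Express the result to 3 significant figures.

By Graham's law, rate_C₂H₂/rate_NO₂ = √(M_NO₂/M_C₂H₂) = √(46.01/26.04) = √1.767 = 1.329.
So the volume for C₂H₂ is 22.3 × 1.329 = 29.6 L.

29.6 L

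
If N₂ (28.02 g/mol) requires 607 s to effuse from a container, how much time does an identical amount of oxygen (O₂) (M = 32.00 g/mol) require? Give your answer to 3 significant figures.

By Graham's law, t_O₂/t_N₂ = √(M_O₂/M_N₂) = √(32.00/28.02) = √1.142 = 1.069.
So the time for O₂ is 607 × 1.069 = 649 s.

649 s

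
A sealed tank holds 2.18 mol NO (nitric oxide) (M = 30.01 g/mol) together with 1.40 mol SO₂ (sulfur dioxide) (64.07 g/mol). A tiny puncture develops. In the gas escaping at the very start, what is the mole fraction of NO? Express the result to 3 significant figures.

Rate_i ∝ x_i/√M_i (Graham's law weighted by mole fraction), so the effusate composition follows n_i/√M_i.
So x_NO in the escaping gas = (n_NO/√M_NO) / Σ(n_i/√M_i)
= (2.18/√30.01) / (2.18/√30.01 + 1.40/√64.07) = 0.3979/(0.3979 + 0.1749) = 0.695.

0.695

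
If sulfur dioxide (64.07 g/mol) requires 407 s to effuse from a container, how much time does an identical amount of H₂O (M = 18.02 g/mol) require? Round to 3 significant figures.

From Graham's law, t_H₂O/t_SO₂ = √(M_H₂O/M_SO₂) = √(18.02/64.07) = √0.2813 = 0.5303.
So the time for H₂O is 407 × 0.5303 = 216 s.

216 s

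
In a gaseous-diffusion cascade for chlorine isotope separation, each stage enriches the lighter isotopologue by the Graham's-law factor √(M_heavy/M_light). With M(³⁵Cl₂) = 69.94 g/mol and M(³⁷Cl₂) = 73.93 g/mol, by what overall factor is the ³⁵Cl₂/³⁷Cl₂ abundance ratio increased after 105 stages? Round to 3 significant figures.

18.4

Each stage multiplies the ratio by α = √(73.93/69.94), so after 105 stages the overall factor is α^105 = (73.93/69.94)^(105/2).
= 1.05705^(105/2) = 18.4.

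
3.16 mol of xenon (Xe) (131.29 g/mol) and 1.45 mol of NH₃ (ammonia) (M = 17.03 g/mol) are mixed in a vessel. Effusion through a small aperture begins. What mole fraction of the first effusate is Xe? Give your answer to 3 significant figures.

Rate_i ∝ x_i/√M_i (Graham's law weighted by mole fraction), so the effusate composition follows n_i/√M_i.
Mole fraction of Xe in the effusate = (n_Xe/√M_Xe) / (n_Xe/√M_Xe + n_NH₃/√M_NH₃)
= (3.16/√131.29) / (3.16/√131.29 + 1.45/√17.03) = 0.2758/(0.2758 + 0.3514) = 0.440.

0.440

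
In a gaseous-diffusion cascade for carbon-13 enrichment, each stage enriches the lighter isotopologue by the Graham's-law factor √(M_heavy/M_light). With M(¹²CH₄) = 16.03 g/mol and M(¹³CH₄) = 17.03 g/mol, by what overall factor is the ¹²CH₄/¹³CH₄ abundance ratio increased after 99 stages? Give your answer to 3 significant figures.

After 99 stages the ratio has grown by (√(17.03/16.03))^99 = (17.03/16.03)^(99/2).
= 1.06238^(99/2) = 20.0.

20.0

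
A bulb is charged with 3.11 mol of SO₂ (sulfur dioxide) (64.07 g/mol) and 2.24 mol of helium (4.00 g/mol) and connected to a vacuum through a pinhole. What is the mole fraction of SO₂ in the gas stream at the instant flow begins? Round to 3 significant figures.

0.258

Effusion rate of each component ∝ n_i/√M_i (partial pressure × 1/√M).
Mole fraction of SO₂ in the effusate = (n_SO₂/√M_SO₂) / (n_SO₂/√M_SO₂ + n_He/√M_He)
= (3.11/√64.07) / (3.11/√64.07 + 2.24/√4.00) = 0.3885/(0.3885 + 1.120) = 0.258.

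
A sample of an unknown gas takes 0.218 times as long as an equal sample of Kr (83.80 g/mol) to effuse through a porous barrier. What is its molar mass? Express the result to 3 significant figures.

Graham's law gives t_X/t_Kr = √(M_X/M_Kr).
0.218 = √(M_X/83.80)
M_X = 83.80 × 0.218² = 83.80 × 0.04752 = 3.98 g/mol

3.98 g/mol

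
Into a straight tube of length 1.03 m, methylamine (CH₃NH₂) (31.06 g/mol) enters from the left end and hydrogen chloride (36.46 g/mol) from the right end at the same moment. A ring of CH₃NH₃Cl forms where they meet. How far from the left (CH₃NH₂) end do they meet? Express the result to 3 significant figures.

The fronts meet when d_CH₃NH₂ + d_HCl = L with d_CH₃NH₂/d_HCl = √(M_HCl/M_CH₃NH₂) (Graham's law). Here √(M_HCl/M_CH₃NH₂) = √(36.46/31.06) = 1.083.
With d_CH₃NH₂ + d_HCl = 1.03 m, d_HCl = 1.03/(1 + 1.083) = 0.4944 m.
d_CH₃NH₂ = 1.03 − 0.4944 = 0.536 m.

0.536 m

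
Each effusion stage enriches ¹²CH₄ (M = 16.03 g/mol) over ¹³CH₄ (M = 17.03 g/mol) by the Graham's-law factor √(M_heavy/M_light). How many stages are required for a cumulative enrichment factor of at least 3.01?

With α = √(17.03/16.03) per stage, ln α = ½ ln(1.06238) = 0.03026.
Need α^N ≥ 3.01 ⇒ N ≥ ln(3.01) / ln α = 1.102 / 0.03026 = 36.42.
Rounding up, N = 37 stages.

37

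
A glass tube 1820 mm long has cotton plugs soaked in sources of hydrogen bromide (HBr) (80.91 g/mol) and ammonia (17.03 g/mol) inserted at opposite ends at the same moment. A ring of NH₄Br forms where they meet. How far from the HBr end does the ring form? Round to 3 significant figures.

Graham's law gives d_HBr/d_NH₃ = rate_HBr/rate_NH₃ = √(M_NH₃/M_HBr) = √(17.03/80.91) = 0.4588.
With d_HBr + d_NH₃ = 1820 mm, d_NH₃ = 1820/(1 + 0.4588) = 1248 mm.
d_HBr = 1820 − 1248 = 572 mm.

572 mm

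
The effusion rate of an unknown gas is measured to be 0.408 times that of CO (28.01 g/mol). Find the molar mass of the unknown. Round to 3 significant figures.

By Graham's law, rate_X/rate_CO = √(M_CO/M_X).
0.408 = √(28.01/M_X)
M_X = 28.01 / 0.408² = 28.01 / 0.1665 = 168 g/mol

168 g/mol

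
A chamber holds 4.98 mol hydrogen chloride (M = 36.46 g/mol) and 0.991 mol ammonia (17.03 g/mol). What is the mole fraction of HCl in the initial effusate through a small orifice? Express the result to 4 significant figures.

0.7745

Rate_i ∝ x_i/√M_i (Graham's law weighted by mole fraction), so the effusate composition follows n_i/√M_i.
So x_HCl in the escaping gas = (n_HCl/√M_HCl) / Σ(n_i/√M_i)
= (4.98/√36.46) / (4.98/√36.46 + 0.991/√17.03) = 0.8247/(0.8247 + 0.2401) = 0.7745.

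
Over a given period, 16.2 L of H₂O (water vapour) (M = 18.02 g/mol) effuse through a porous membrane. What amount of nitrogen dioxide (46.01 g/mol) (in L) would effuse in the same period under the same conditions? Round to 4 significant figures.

Using Graham's law: rate_NO₂/rate_H₂O = √(M_H₂O/M_NO₂) = √(18.02/46.01) = √0.3917 = 0.6258.
So the volume for NO₂ is 16.2 × 0.6258 = 10.14 L.

10.14 L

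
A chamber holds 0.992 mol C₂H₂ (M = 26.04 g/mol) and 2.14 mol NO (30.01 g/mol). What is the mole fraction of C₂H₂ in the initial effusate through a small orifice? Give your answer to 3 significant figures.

Rate_i ∝ x_i/√M_i (Graham's law weighted by mole fraction), so the effusate composition follows n_i/√M_i.
x_C₂H₂(eff) = (n_C₂H₂/√M_C₂H₂) / (n_C₂H₂/√M_C₂H₂ + n_NO/√M_NO)
= (0.992/√26.04) / (0.992/√26.04 + 2.14/√30.01) = 0.1944/(0.1944 + 0.3906) = 0.332.

0.332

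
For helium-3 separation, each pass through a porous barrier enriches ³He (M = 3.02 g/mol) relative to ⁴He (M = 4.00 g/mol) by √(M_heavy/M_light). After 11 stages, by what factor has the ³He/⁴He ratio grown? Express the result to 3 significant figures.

Overall factor = α^11 with α = √(4.00/3.02), i.e. (4.00/3.02)^(11/2).
= 1.32450^(11/2) = 4.69.

4.69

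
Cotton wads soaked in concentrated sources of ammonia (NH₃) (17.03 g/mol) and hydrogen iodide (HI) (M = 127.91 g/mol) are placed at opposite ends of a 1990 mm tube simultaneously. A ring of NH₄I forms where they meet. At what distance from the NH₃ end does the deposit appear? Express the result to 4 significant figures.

1458 mm

Graham's law gives d_NH₃/d_HI = rate_NH₃/rate_HI = √(M_HI/M_NH₃) = √(127.91/17.03) = 2.741.
With d_NH₃ + d_HI = 1990 mm, d_HI = 1990/(1 + 2.741) = 532.0 mm.
d_NH₃ = 1990 − 532.0 = 1458 mm.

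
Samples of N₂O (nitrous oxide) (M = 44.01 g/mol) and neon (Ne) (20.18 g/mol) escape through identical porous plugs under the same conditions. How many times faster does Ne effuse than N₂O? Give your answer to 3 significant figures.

Using Graham's law: rate_Ne/rate_N₂O = √(M_N₂O/M_Ne) = √(44.01/20.18) = √2.181 = 1.48.

1.48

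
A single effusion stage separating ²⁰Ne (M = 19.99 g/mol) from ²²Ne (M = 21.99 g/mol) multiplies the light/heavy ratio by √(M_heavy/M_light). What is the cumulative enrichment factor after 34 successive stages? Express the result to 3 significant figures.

5.06

Each stage multiplies the ratio by α = √(21.99/19.99), so after 34 stages the overall factor is α^34 = (21.99/19.99)^(34/2).
= 1.10005^17 = 5.06.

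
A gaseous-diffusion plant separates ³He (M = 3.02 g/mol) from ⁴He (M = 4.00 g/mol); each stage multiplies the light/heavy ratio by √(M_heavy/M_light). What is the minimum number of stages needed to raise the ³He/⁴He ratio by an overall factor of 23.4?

With α = √(4.00/3.02) per stage, ln α = ½ ln(1.32450) = 0.1405.
Need α^N ≥ 23.4 ⇒ N ≥ ln(23.4) / ln α = 3.153 / 0.1405 = 22.44.
Minimum whole number of stages: N = 23.

23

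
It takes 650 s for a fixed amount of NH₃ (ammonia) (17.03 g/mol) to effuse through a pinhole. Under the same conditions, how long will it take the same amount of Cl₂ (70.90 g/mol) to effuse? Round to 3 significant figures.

1330 s

Graham's law gives t_Cl₂/t_NH₃ = √(M_Cl₂/M_NH₃) = √(70.90/17.03) = √4.163 = 2.040.
So the time for Cl₂ is 650 × 2.040 = 1330 s.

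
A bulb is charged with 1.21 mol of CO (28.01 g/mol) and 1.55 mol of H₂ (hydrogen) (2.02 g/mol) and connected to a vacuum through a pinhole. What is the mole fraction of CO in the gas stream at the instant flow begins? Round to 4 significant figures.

Rate_i ∝ x_i/√M_i (Graham's law weighted by mole fraction), so the effusate composition follows n_i/√M_i.
So x_CO in the escaping gas = (n_CO/√M_CO) / Σ(n_i/√M_i)
= (1.21/√28.01) / (1.21/√28.01 + 1.55/√2.02) = 0.2286/(0.2286 + 1.091) = 0.1733.

0.1733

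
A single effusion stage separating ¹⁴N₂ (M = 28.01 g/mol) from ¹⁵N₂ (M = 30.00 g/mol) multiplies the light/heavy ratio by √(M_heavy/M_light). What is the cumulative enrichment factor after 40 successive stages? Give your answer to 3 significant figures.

Overall factor = α^40 with α = √(30.00/28.01), i.e. (30.00/28.01)^(40/2).
= 1.07105^20 = 3.95.

3.95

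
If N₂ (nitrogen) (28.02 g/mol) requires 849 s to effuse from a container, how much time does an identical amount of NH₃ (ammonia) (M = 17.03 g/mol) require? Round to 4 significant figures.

661.9 s

From Graham's law, t_NH₃/t_N₂ = √(M_NH₃/M_N₂) = √(17.03/28.02) = √0.6078 = 0.7796.
So the time for NH₃ is 849 × 0.7796 = 661.9 s.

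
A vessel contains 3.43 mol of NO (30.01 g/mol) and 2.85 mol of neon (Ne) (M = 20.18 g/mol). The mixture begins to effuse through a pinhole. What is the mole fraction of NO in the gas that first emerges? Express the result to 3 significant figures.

0.497

Rate_i ∝ x_i/√M_i (Graham's law weighted by mole fraction), so the effusate composition follows n_i/√M_i.
So x_NO in the escaping gas = (n_NO/√M_NO) / Σ(n_i/√M_i)
= (3.43/√30.01) / (3.43/√30.01 + 2.85/√20.18) = 0.6261/(0.6261 + 0.6344) = 0.497.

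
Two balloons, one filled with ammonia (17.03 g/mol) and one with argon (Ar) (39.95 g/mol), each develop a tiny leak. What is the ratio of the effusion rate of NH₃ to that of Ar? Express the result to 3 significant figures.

From Graham's law, rate_NH₃/rate_Ar = √(M_Ar/M_NH₃) = √(39.95/17.03) = √2.346 = 1.53.

1.53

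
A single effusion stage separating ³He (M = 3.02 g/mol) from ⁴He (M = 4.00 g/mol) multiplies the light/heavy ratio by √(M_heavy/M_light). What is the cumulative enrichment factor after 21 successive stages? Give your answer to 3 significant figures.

After 21 stages the ratio has grown by (√(4.00/3.02))^21 = (4.00/3.02)^(21/2).
= 1.32450^(21/2) = 19.1.

19.1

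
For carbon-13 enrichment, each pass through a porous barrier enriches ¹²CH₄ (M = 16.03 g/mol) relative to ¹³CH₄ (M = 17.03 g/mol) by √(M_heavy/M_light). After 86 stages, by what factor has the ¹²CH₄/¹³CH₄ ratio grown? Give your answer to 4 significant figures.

The single-stage factor is √(M_heavy/M_light), so 86 stages give [√(17.03/16.03)]^86 = (17.03/16.03)^(86/2).
= 1.06238^43 = 13.49.

13.49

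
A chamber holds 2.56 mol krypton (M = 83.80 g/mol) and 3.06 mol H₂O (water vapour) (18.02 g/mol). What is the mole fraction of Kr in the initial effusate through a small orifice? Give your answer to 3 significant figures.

0.280

Each component's effusion rate ∝ (its partial pressure)·(1/√M) ∝ n_i/√M_i.
x_Kr(eff) = (n_Kr/√M_Kr) / (n_Kr/√M_Kr + n_H₂O/√M_H₂O)
= (2.56/√83.80) / (2.56/√83.80 + 3.06/√18.02) = 0.2797/(0.2797 + 0.7208) = 0.280.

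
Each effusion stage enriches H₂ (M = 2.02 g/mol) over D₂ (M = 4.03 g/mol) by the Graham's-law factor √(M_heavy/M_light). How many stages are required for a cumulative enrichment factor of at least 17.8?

With α = √(4.03/2.02) per stage, ln α = ½ ln(1.99505) = 0.3453.
Need α^N ≥ 17.8 ⇒ N ≥ ln(17.8) / ln α = 2.879 / 0.3453 = 8.34.
So at least 9 stages are needed.

9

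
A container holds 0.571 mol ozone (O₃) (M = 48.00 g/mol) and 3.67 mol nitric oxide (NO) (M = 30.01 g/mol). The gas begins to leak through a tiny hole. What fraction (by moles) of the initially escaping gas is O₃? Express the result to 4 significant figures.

The effusion rate of species i is ∝ p_i/√M_i ∝ n_i/√M_i.
x_O₃(eff) = (n_O₃/√M_O₃) / (n_O₃/√M_O₃ + n_NO/√M_NO)
= (0.571/√48.00) / (0.571/√48.00 + 3.67/√30.01) = 0.08242/(0.08242 + 0.6699) = 0.1095.

0.1095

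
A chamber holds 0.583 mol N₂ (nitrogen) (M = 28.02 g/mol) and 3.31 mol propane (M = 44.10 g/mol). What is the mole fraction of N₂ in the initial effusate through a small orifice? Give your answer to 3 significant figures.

0.181

Effusion rate of each component ∝ n_i/√M_i (partial pressure × 1/√M).
x_N₂(eff) = (n_N₂/√M_N₂) / (n_N₂/√M_N₂ + n_C₃H₈/√M_C₃H₈)
= (0.583/√28.02) / (0.583/√28.02 + 3.31/√44.10) = 0.1101/(0.1101 + 0.4984) = 0.181.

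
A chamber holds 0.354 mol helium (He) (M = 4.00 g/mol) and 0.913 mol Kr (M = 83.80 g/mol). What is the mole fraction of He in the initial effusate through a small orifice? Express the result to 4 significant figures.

0.6396

Each component's effusion rate ∝ (its partial pressure)·(1/√M) ∝ n_i/√M_i.
So x_He in the escaping gas = (n_He/√M_He) / Σ(n_i/√M_i)
= (0.354/√4.00) / (0.354/√4.00 + 0.913/√83.80) = 0.1770/(0.1770 + 0.09974) = 0.6396.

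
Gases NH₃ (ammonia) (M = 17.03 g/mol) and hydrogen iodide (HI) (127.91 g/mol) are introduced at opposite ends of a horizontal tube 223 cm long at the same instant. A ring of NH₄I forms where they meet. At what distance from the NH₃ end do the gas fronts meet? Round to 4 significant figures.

163.4 cm

In equal time, each gas travels a distance ∝ its rate ∝ 1/√M, so d_NH₃/d_HI = √(M_HI/M_NH₃) = √(127.91/17.03) = 2.741.
With d_NH₃ + d_HI = 223 cm, d_HI = 223/(1 + 2.741) = 59.62 cm.
d_NH₃ = 223 − 59.62 = 163.4 cm.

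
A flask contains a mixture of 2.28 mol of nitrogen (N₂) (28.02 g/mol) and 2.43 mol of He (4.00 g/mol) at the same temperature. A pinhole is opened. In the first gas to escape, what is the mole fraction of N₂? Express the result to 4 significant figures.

0.2617

The effusion rate of species i is ∝ p_i/√M_i ∝ n_i/√M_i.
So x_N₂ in the escaping gas = (n_N₂/√M_N₂) / Σ(n_i/√M_i)
= (2.28/√28.02) / (2.28/√28.02 + 2.43/√4.00) = 0.4307/(0.4307 + 1.215) = 0.2617.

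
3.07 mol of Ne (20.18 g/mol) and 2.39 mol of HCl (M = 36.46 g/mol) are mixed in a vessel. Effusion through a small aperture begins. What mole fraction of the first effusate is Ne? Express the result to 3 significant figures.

Rate_i ∝ x_i/√M_i (Graham's law weighted by mole fraction), so the effusate composition follows n_i/√M_i.
Mole fraction of Ne in the effusate = (n_Ne/√M_Ne) / (n_Ne/√M_Ne + n_HCl/√M_HCl)
= (3.07/√20.18) / (3.07/√20.18 + 2.39/√36.46) = 0.6834/(0.6834 + 0.3958) = 0.633.

0.633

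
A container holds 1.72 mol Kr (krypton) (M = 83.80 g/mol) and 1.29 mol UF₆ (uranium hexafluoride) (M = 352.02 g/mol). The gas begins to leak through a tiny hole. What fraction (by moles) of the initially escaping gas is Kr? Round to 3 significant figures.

0.732

Rate_i ∝ x_i/√M_i (Graham's law weighted by mole fraction), so the effusate composition follows n_i/√M_i.
So x_Kr in the escaping gas = (n_Kr/√M_Kr) / Σ(n_i/√M_i)
= (1.72/√83.80) / (1.72/√83.80 + 1.29/√352.02) = 0.1879/(0.1879 + 0.06876) = 0.732.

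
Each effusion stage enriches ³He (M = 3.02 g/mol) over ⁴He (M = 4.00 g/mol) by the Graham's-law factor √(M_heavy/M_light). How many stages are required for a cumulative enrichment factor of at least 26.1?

With α = √(4.00/3.02) per stage, ln α = ½ ln(1.32450) = 0.1405.
Need α^N ≥ 26.1 ⇒ N ≥ ln(26.1) / ln α = 3.262 / 0.1405 = 23.21.
So at least 24 stages are needed.

24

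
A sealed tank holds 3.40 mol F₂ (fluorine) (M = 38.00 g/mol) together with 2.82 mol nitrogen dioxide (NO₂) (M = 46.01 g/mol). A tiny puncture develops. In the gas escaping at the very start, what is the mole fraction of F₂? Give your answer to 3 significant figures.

0.570

Each component's effusion rate ∝ (its partial pressure)·(1/√M) ∝ n_i/√M_i.
Mole fraction of F₂ in the effusate = (n_F₂/√M_F₂) / (n_F₂/√M_F₂ + n_NO₂/√M_NO₂)
= (3.40/√38.00) / (3.40/√38.00 + 2.82/√46.01) = 0.5516/(0.5516 + 0.4157) = 0.570.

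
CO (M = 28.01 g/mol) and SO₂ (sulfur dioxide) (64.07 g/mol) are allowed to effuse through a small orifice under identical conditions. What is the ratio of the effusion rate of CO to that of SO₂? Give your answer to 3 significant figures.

Graham's law gives rate_CO/rate_SO₂ = √(M_SO₂/M_CO) = √(64.07/28.01) = √2.287 = 1.51.

1.51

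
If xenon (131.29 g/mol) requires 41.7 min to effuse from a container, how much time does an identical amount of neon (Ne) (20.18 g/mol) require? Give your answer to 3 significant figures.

16.3 min

Since effusion rate ∝ 1/√M, t_Ne/t_Xe = √(M_Ne/M_Xe) = √(20.18/131.29) = √0.1537 = 0.3921.
So the time for Ne is 41.7 × 0.3921 = 16.3 min.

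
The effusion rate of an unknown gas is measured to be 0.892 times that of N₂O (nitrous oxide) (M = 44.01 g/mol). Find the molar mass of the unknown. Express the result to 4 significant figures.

By Graham's law, rate_X/rate_N₂O = √(M_N₂O/M_X).
0.892 = √(44.01/M_X)
M_X = 44.01 / 0.892² = 44.01 / 0.7957 = 55.31 g/mol

55.31 g/mol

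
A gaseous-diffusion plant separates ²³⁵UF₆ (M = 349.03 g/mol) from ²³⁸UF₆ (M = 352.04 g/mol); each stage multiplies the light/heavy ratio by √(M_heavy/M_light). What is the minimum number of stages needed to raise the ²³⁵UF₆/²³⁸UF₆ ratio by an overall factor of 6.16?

424

Single-stage factor α = √(352.04/349.03), so ln α = ½ ln(1.00862) = 0.004293.
Need α^N ≥ 6.16 ⇒ N ≥ ln(6.16) / ln α = 1.818 / 0.004293 = 423.45.
So at least 424 stages are needed.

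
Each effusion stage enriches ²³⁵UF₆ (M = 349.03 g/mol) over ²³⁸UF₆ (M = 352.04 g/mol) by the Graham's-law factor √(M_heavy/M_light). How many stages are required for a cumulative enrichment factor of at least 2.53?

217

Per stage α = (352.04/349.03)^(1/2) = 1.00862^0.5, giving ln α = 0.004293.
Need α^N ≥ 2.53 ⇒ N ≥ ln(2.53) / ln α = 0.9282 / 0.004293 = 216.19.
Minimum whole number of stages: N = 217.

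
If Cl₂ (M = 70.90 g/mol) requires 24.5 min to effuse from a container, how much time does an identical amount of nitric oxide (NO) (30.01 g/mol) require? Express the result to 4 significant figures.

15.94 min

By Graham's law, t_NO/t_Cl₂ = √(M_NO/M_Cl₂) = √(30.01/70.90) = √0.4233 = 0.6506.
So the time for NO is 24.5 × 0.6506 = 15.94 min.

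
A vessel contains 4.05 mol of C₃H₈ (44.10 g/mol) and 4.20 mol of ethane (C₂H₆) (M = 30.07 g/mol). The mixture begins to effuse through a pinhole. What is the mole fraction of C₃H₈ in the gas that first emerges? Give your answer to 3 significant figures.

0.443

Rate_i ∝ x_i/√M_i (Graham's law weighted by mole fraction), so the effusate composition follows n_i/√M_i.
x_C₃H₈(eff) = (n_C₃H₈/√M_C₃H₈) / (n_C₃H₈/√M_C₃H₈ + n_C₂H₆/√M_C₂H₆)
= (4.05/√44.10) / (4.05/√44.10 + 4.20/√30.07) = 0.6099/(0.6099 + 0.7659) = 0.443.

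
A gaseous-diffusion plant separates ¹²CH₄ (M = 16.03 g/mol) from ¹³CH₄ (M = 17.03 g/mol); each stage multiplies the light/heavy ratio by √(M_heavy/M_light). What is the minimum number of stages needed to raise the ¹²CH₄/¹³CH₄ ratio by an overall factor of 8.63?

Single-stage factor α = √(17.03/16.03), so ln α = ½ ln(1.06238) = 0.03026.
Need α^N ≥ 8.63 ⇒ N ≥ ln(8.63) / ln α = 2.155 / 0.03026 = 71.23.
So at least 72 stages are needed.

72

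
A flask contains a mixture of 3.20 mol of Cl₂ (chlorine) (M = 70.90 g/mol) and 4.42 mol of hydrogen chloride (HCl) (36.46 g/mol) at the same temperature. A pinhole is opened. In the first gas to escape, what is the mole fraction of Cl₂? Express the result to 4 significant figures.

0.3417

Effusion rate of each component ∝ n_i/√M_i (partial pressure × 1/√M).
x_Cl₂(eff) = (n_Cl₂/√M_Cl₂) / (n_Cl₂/√M_Cl₂ + n_HCl/√M_HCl)
= (3.20/√70.90) / (3.20/√70.90 + 4.42/√36.46) = 0.3800/(0.3800 + 0.7320) = 0.3417.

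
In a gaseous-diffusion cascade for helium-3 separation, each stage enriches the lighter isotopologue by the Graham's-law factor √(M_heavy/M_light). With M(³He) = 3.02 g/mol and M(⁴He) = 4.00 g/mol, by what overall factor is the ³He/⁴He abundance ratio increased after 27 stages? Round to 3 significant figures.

After 27 stages the ratio has grown by (√(4.00/3.02))^27 = (4.00/3.02)^(27/2).
= 1.32450^(27/2) = 44.4.

44.4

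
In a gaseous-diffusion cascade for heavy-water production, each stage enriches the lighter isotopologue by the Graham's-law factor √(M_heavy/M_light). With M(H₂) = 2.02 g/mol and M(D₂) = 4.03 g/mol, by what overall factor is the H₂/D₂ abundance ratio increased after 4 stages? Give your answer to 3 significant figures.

Each stage multiplies the ratio by α = √(4.03/2.02), so after 4 stages the overall factor is α^4 = (4.03/2.02)^(4/2).
= 1.99505^2 = 3.98.

3.98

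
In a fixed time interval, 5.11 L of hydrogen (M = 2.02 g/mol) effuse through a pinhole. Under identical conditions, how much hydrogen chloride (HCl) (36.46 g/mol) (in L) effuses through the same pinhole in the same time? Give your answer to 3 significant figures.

1.20 L

Since effusion rate ∝ 1/√M, rate_HCl/rate_H₂ = √(M_H₂/M_HCl) = √(2.02/36.46) = √0.05540 = 0.2354.
So the volume for HCl is 5.11 × 0.2354 = 1.20 L.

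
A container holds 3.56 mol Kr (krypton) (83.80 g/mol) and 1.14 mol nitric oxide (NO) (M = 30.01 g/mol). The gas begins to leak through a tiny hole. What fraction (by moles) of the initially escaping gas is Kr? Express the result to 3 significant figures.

0.651

The effusion rate of species i is ∝ p_i/√M_i ∝ n_i/√M_i.
So x_Kr in the escaping gas = (n_Kr/√M_Kr) / Σ(n_i/√M_i)
= (3.56/√83.80) / (3.56/√83.80 + 1.14/√30.01) = 0.3889/(0.3889 + 0.2081) = 0.651.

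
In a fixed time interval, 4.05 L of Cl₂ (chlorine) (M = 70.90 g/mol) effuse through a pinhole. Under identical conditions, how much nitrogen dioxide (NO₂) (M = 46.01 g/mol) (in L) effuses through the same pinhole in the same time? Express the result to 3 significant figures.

5.03 L

From Graham's law, rate_NO₂/rate_Cl₂ = √(M_Cl₂/M_NO₂) = √(70.90/46.01) = √1.541 = 1.241.
So the volume for NO₂ is 4.05 × 1.241 = 5.03 L.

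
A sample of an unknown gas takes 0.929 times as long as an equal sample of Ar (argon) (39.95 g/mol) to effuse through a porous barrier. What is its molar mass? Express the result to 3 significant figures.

From Graham's law, t_X/t_Ar = √(M_X/M_Ar).
0.929 = √(M_X/39.95)
M_X = 39.95 × 0.929² = 39.95 × 0.8630 = 34.5 g/mol

34.5 g/mol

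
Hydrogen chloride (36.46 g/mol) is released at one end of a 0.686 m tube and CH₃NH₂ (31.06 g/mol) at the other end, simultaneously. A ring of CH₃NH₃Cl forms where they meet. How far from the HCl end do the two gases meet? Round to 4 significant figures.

0.3293 m

The fronts meet when d_HCl + d_CH₃NH₂ = L with d_HCl/d_CH₃NH₂ = √(M_CH₃NH₂/M_HCl) (Graham's law). Here √(M_CH₃NH₂/M_HCl) = √(31.06/36.46) = 0.9230.
With d_HCl + d_CH₃NH₂ = 0.686 m, d_CH₃NH₂ = 0.686/(1 + 0.9230) = 0.3567 m.
d_HCl = 0.686 − 0.3567 = 0.3293 m.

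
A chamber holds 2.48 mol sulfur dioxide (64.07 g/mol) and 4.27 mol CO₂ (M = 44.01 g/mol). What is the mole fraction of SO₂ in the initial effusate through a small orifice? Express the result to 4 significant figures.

0.3249

Each component's effusion rate ∝ (its partial pressure)·(1/√M) ∝ n_i/√M_i.
x_SO₂(eff) = (n_SO₂/√M_SO₂) / (n_SO₂/√M_SO₂ + n_CO₂/√M_CO₂)
= (2.48/√64.07) / (2.48/√64.07 + 4.27/√44.01) = 0.3098/(0.3098 + 0.6437) = 0.3249.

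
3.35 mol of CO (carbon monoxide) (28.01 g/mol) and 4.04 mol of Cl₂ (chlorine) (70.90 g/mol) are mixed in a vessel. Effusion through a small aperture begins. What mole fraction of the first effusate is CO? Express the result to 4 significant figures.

The effusion rate of species i is ∝ p_i/√M_i ∝ n_i/√M_i.
So x_CO in the escaping gas = (n_CO/√M_CO) / Σ(n_i/√M_i)
= (3.35/√28.01) / (3.35/√28.01 + 4.04/√70.90) = 0.6330/(0.6330 + 0.4798) = 0.5688.

0.5688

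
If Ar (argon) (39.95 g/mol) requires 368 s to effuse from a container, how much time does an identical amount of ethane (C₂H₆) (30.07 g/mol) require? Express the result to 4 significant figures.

319.3 s

Graham's law gives t_C₂H₆/t_Ar = √(M_C₂H₆/M_Ar) = √(30.07/39.95) = √0.7527 = 0.8676.
So the time for C₂H₆ is 368 × 0.8676 = 319.3 s.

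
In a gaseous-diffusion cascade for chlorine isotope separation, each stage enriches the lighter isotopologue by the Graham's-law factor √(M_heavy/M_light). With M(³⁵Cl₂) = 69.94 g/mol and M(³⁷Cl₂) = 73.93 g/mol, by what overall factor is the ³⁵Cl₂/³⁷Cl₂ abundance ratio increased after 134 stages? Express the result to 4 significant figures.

Overall factor = α^134 with α = √(73.93/69.94), i.e. (73.93/69.94)^(134/2).
= 1.05705^67 = 41.15.

41.15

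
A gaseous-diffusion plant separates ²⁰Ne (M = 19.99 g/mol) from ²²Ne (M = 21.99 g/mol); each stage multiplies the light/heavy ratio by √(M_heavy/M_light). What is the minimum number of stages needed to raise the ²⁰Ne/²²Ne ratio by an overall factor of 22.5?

With α = √(21.99/19.99) per stage, ln α = ½ ln(1.10005) = 0.04768.
Need α^N ≥ 22.5 ⇒ N ≥ ln(22.5) / ln α = 3.114 / 0.04768 = 65.30.
Rounding up, N = 66 stages.

66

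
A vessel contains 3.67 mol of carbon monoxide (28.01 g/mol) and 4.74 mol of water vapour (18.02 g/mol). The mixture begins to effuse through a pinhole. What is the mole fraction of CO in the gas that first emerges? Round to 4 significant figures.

Effusion rate of each component ∝ n_i/√M_i (partial pressure × 1/√M).
So x_CO in the escaping gas = (n_CO/√M_CO) / Σ(n_i/√M_i)
= (3.67/√28.01) / (3.67/√28.01 + 4.74/√18.02) = 0.6934/(0.6934 + 1.117) = 0.3831.

0.3831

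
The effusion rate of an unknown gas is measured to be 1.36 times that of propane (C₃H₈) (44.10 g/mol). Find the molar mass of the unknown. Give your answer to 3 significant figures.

23.8 g/mol

Using Graham's law: rate_X/rate_C₃H₈ = √(M_C₃H₈/M_X).
1.36 = √(44.10/M_X)
M_X = 44.10 / 1.36² = 44.10 / 1.850 = 23.8 g/mol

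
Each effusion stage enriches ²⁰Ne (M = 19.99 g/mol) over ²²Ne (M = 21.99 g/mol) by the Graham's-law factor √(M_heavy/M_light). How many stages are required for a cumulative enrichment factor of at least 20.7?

64

Single-stage factor α = √(21.99/19.99), so ln α = ½ ln(1.10005) = 0.04768.
Need α^N ≥ 20.7 ⇒ N ≥ ln(20.7) / ln α = 3.030 / 0.04768 = 63.55.
So at least 64 stages are needed.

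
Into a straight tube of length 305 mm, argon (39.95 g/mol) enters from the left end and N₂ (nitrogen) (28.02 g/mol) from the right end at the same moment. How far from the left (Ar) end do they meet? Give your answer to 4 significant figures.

In equal time, each gas travels a distance ∝ its rate ∝ 1/√M, so d_Ar/d_N₂ = √(M_N₂/M_Ar) = √(28.02/39.95) = 0.8375.
With d_Ar + d_N₂ = 305 mm, d_N₂ = 305/(1 + 0.8375) = 166.0 mm.
d_Ar = 305 − 166.0 = 139.0 mm.

139.0 mm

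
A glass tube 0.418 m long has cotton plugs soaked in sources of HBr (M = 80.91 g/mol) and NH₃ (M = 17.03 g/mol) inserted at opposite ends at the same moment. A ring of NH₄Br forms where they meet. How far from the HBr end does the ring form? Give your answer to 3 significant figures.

0.131 m

In equal time, each gas travels a distance ∝ its rate ∝ 1/√M, so d_HBr/d_NH₃ = √(M_NH₃/M_HBr) = √(17.03/80.91) = 0.4588.
With d_HBr + d_NH₃ = 0.418 m, d_NH₃ = 0.418/(1 + 0.4588) = 0.2865 m.
d_HBr = 0.418 − 0.2865 = 0.131 m.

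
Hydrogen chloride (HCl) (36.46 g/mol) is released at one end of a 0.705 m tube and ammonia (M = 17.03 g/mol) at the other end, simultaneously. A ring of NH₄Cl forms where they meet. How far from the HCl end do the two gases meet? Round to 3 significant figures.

In equal time, each gas travels a distance ∝ its rate ∝ 1/√M, so d_HCl/d_NH₃ = √(M_NH₃/M_HCl) = √(17.03/36.46) = 0.6834.
With d_HCl + d_NH₃ = 0.705 m, d_NH₃ = 0.705/(1 + 0.6834) = 0.4188 m.
d_HCl = 0.705 − 0.4188 = 0.286 m.

0.286 m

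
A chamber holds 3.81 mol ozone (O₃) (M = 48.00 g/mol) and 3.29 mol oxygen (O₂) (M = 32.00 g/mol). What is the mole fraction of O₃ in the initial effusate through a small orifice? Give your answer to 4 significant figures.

0.4860

Rate_i ∝ x_i/√M_i (Graham's law weighted by mole fraction), so the effusate composition follows n_i/√M_i.
So x_O₃ in the escaping gas = (n_O₃/√M_O₃) / Σ(n_i/√M_i)
= (3.81/√48.00) / (3.81/√48.00 + 3.29/√32.00) = 0.5499/(0.5499 + 0.5816) = 0.4860.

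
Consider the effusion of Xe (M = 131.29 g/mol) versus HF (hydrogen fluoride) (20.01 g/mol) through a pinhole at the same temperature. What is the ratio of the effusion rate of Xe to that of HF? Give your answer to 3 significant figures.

Using Graham's law: rate_Xe/rate_HF = √(M_HF/M_Xe) = √(20.01/131.29) = √0.1524 = 0.390.

0.390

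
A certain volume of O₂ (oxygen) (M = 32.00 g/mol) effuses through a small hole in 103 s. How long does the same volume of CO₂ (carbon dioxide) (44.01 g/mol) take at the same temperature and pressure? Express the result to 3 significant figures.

Since effusion rate ∝ 1/√M, t_CO₂/t_O₂ = √(M_CO₂/M_O₂) = √(44.01/32.00) = √1.375 = 1.173.
So the time for CO₂ is 103 × 1.173 = 121 s.

121 s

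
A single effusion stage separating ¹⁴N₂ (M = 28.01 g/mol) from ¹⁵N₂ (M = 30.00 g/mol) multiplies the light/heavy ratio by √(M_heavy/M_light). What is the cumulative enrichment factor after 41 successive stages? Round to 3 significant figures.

The single-stage factor is √(M_heavy/M_light), so 41 stages give [√(30.00/28.01)]^41 = (30.00/28.01)^(41/2).
= 1.07105^(41/2) = 4.08.

4.08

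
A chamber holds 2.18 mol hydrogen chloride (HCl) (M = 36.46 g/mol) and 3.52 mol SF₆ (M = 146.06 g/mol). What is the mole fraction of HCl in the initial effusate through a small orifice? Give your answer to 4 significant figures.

The effusion rate of species i is ∝ p_i/√M_i ∝ n_i/√M_i.
Mole fraction of HCl in the effusate = (n_HCl/√M_HCl) / (n_HCl/√M_HCl + n_SF₆/√M_SF₆)
= (2.18/√36.46) / (2.18/√36.46 + 3.52/√146.06) = 0.3610/(0.3610 + 0.2913) = 0.5535.

0.5535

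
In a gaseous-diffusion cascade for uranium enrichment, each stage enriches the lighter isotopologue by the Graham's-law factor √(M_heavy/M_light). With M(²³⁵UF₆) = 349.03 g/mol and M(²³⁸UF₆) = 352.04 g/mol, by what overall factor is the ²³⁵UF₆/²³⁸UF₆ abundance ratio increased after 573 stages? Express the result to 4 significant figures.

11.71

Overall factor = α^573 with α = √(352.04/349.03), i.e. (352.04/349.03)^(573/2).
= 1.00862^(573/2) = 11.71.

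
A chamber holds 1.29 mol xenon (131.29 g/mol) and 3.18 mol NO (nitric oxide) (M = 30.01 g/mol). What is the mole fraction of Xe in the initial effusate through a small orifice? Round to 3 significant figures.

Rate_i ∝ x_i/√M_i (Graham's law weighted by mole fraction), so the effusate composition follows n_i/√M_i.
So x_Xe in the escaping gas = (n_Xe/√M_Xe) / Σ(n_i/√M_i)
= (1.29/√131.29) / (1.29/√131.29 + 3.18/√30.01) = 0.1126/(0.1126 + 0.5805) = 0.162.

0.162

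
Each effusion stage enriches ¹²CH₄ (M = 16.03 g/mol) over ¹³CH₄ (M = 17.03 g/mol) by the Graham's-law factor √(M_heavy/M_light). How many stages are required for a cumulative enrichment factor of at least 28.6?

111

Per stage α = (17.03/16.03)^(1/2) = 1.06238^0.5, giving ln α = 0.03026.
Need α^N ≥ 28.6 ⇒ N ≥ ln(28.6) / ln α = 3.353 / 0.03026 = 110.83.
So at least 111 stages are needed.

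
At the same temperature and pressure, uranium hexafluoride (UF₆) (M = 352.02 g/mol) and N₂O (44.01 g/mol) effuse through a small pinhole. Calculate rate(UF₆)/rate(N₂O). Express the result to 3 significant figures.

0.354

By Graham's law, rate_UF₆/rate_N₂O = √(M_N₂O/M_UF₆) = √(44.01/352.02) = √0.1250 = 0.354.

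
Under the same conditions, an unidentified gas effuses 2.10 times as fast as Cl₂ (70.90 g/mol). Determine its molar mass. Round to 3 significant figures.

Using Graham's law: rate_X/rate_Cl₂ = √(M_Cl₂/M_X).
2.10 = √(70.90/M_X)
M_X = 70.90 / 2.10² = 70.90 / 4.410 = 16.1 g/mol

16.1 g/mol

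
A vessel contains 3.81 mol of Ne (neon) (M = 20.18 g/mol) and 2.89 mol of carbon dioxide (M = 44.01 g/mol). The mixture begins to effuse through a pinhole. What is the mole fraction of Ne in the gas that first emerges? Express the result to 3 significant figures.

Each component's effusion rate ∝ (its partial pressure)·(1/√M) ∝ n_i/√M_i.
So x_Ne in the escaping gas = (n_Ne/√M_Ne) / Σ(n_i/√M_i)
= (3.81/√20.18) / (3.81/√20.18 + 2.89/√44.01) = 0.8481/(0.8481 + 0.4356) = 0.661.

0.661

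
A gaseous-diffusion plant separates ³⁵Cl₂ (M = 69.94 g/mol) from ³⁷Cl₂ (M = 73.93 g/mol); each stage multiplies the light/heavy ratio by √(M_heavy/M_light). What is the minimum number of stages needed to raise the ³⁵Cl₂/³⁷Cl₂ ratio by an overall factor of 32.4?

Single-stage factor α = √(73.93/69.94), so ln α = ½ ln(1.05705) = 0.02774.
Need α^N ≥ 32.4 ⇒ N ≥ ln(32.4) / ln α = 3.478 / 0.02774 = 125.38.
So at least 126 stages are needed.

126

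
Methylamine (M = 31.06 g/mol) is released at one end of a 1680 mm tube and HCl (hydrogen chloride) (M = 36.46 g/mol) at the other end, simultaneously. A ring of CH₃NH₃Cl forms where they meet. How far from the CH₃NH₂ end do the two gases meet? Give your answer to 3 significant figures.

Graham's law gives d_CH₃NH₂/d_HCl = rate_CH₃NH₂/rate_HCl = √(M_HCl/M_CH₃NH₂) = √(36.46/31.06) = 1.083.
With d_CH₃NH₂ + d_HCl = 1680 mm, d_HCl = 1680/(1 + 1.083) = 806.4 mm.
d_CH₃NH₂ = 1680 − 806.4 = 874 mm.

874 mm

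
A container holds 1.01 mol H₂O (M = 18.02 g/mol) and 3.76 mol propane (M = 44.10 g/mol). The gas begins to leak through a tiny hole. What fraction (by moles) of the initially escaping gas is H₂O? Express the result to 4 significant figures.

0.2959

Each component's effusion rate ∝ (its partial pressure)·(1/√M) ∝ n_i/√M_i.
Mole fraction of H₂O in the effusate = (n_H₂O/√M_H₂O) / (n_H₂O/√M_H₂O + n_C₃H₈/√M_C₃H₈)
= (1.01/√18.02) / (1.01/√18.02 + 3.76/√44.10) = 0.2379/(0.2379 + 0.5662) = 0.2959.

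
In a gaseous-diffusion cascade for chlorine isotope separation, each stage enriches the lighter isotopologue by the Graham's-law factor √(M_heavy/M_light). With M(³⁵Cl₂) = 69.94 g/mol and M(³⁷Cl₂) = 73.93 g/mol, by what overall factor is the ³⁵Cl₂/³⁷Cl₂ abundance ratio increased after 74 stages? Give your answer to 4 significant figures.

7.790

The single-stage factor is √(M_heavy/M_light), so 74 stages give [√(73.93/69.94)]^74 = (73.93/69.94)^(74/2).
= 1.05705^37 = 7.790.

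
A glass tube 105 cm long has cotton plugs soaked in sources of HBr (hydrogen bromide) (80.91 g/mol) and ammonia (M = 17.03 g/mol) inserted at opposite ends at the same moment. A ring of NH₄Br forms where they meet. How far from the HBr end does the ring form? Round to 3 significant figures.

33.0 cm

Graham's law gives d_HBr/d_NH₃ = rate_HBr/rate_NH₃ = √(M_NH₃/M_HBr) = √(17.03/80.91) = 0.4588.
With d_HBr + d_NH₃ = 105 cm, d_NH₃ = 105/(1 + 0.4588) = 71.98 cm.
d_HBr = 105 − 71.98 = 33.0 cm.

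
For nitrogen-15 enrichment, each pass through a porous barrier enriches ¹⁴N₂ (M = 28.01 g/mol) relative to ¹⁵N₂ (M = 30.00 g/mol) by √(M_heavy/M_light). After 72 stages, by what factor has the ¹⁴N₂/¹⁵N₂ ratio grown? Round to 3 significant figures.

11.8

Overall factor = α^72 with α = √(30.00/28.01), i.e. (30.00/28.01)^(72/2).
= 1.07105^36 = 11.8.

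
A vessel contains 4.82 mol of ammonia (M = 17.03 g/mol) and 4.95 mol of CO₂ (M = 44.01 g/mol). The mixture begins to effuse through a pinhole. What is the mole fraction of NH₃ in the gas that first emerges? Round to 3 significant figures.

Effusion rate of each component ∝ n_i/√M_i (partial pressure × 1/√M).
Mole fraction of NH₃ in the effusate = (n_NH₃/√M_NH₃) / (n_NH₃/√M_NH₃ + n_CO₂/√M_CO₂)
= (4.82/√17.03) / (4.82/√17.03 + 4.95/√44.01) = 1.168/(1.168 + 0.7462) = 0.610.

0.610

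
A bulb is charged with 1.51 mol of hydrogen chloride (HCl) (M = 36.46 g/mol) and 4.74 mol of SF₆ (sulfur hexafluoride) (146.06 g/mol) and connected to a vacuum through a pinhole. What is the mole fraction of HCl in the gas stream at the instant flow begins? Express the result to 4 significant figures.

The effusion rate of species i is ∝ p_i/√M_i ∝ n_i/√M_i.
Mole fraction of HCl in the effusate = (n_HCl/√M_HCl) / (n_HCl/√M_HCl + n_SF₆/√M_SF₆)
= (1.51/√36.46) / (1.51/√36.46 + 4.74/√146.06) = 0.2501/(0.2501 + 0.3922) = 0.3894.

0.3894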